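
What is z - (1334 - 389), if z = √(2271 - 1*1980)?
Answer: -945 + √291 ≈ -927.94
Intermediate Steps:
z = √291 (z = √(2271 - 1980) = √291 ≈ 17.059)
z - (1334 - 389) = √291 - (1334 - 389) = √291 - 1*945 = √291 - 945 = -945 + √291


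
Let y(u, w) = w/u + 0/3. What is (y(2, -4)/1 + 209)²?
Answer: 42849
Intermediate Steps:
y(u, w) = w/u (y(u, w) = w/u + 0*(⅓) = w/u + 0 = w/u)
(y(2, -4)/1 + 209)² = (-4/2/1 + 209)² = (-4*½*1 + 209)² = (-2*1 + 209)² = (-2 + 209)² = 207² = 42849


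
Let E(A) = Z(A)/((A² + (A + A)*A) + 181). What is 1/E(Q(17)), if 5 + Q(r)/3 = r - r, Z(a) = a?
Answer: -856/15 ≈ -57.067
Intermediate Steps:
Q(r) = -15 (Q(r) = -15 + 3*(r - r) = -15 + 3*0 = -15 + 0 = -15)
E(A) = A/(181 + 3*A²) (E(A) = A/((A² + (A + A)*A) + 181) = A/((A² + (2*A)*A) + 181) = A/((A² + 2*A²) + 181) = A/(3*A² + 181) = A/(181 + 3*A²))
1/E(Q(17)) = 1/(-15/(181 + 3*(-15)²)) = 1/(-15/(181 + 3*225)) = 1/(-15/(181 + 675)) = 1/(-15/856) = -856/15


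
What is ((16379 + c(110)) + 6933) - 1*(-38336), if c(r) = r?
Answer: 61758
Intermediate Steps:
((16379 + c(110)) + 6933) - 1*(-38336) = ((16379 + 110) + 6933) - 1*(-38336) = (16489 + 6933) + 38336 = 23422 + 38336 = 61758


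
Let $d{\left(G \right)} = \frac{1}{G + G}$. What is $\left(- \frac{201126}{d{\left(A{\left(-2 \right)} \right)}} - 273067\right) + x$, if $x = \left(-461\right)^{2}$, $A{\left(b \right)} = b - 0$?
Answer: $743958$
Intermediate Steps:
$A{\left(b \right)} = b$ ($A{\left(b \right)} = b + 0 = b$)
$d{\left(G \right)} = \frac{1}{2 G}$
$x = 212521$
$\left(- \frac{201126}{d{\left(A{\left(-2 \right)} \right)}} - 273067\right) + x = \left(- \frac{201126}{\frac{1}{2} \frac{1}{-2}} - 273067\right) + 212521 = \left(- \frac{201126}{\frac{1}{2} \left(- \frac{1}{2}\right)} - 273067\right) + 212521 = \left(- \frac{201126}{- \frac{1}{4}} - 273067\right) + 212521 = \left(\left(-201126\right) \left(-4\right) - 273067\right) + 212521 = \left(804504 - 273067\right) + 212521 = 531437 + 212521 = 743958$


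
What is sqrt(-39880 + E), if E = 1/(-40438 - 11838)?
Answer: I*sqrt(27245818367789)/26138 ≈ 199.7*I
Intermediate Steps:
E = -1/52276 (E = 1/(-52276) = -1/52276 ≈ -1.9129e-5)
sqrt(-39880 + E) = sqrt(-39880 - 1/52276) = sqrt(-2084766881/52276) = I*sqrt(27245818367789)/26138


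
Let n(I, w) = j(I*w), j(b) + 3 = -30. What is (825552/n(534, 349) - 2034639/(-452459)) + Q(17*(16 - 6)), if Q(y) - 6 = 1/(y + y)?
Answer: -42315454628171/1692196660 ≈ -25006.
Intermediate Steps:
j(b) = -33 (j(b) = -3 - 30 = -33)
n(I, w) = -33
Q(y) = 6 + 1/(2*y) (Q(y) = 6 + 1/(y + y) = 6 + 1/(2*y))
(825552/n(534, 349) - 2034639/(-452459)) + Q(17*(16 - 6)) = (825552/(-33) - 2034639/(-452459)) + (6 + 1/(2*((17*(16 - 6))))) = (825552*(-1/33) - 2034639*(-1/452459)) + (6 + 1/(2*((17*10)))) = (-275184/11 + 2034639/452459) + (6 + (½)/170) = -124487096427/4977049 + (6 + (½)*(1/170)) = -124487096427/4977049 + (6 + 1/340) = -124487096427/4977049 + 2041/340 = -42315454628171/1692196660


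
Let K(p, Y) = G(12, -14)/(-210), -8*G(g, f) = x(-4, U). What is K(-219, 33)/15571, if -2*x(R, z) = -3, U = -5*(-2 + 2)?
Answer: 1/17439520 ≈ 5.7341e-8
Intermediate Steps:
U = 0 (U = -5*0 = 0)
x(R, z) = 3/2 (x(R, z) = -½*(-3) = 3/2)
G(g, f) = -3/16 (G(g, f) = -⅛*3/2 = -3/16)
K(p, Y) = 1/1120 (K(p, Y) = -3/16/(-210) = -3/16*(-1/210) = 1/1120)
K(-219, 33)/15571 = (1/1120)/15571 = (1/1120)*(1/15571) = 1/17439520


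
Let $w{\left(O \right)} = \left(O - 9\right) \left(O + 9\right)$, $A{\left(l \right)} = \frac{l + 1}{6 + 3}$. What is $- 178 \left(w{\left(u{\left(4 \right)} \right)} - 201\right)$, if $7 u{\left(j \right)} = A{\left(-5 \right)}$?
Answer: $\frac{199225076}{3969} \approx 50195.0$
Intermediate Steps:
$A{\left(l \right)} = \frac{1}{9} + \frac{l}{9}$ ($A{\left(l \right)} = \frac{1 + l}{9} = \left(1 + l\right) \frac{1}{9} = \frac{1}{9} + \frac{l}{9}$)
$u{\left(j \right)} = - \frac{4}{63}$ ($u{\left(j \right)} = \frac{\frac{1}{9} + \frac{1}{9} \left(-5\right)}{7} = \frac{\frac{1}{9} - \frac{5}{9}}{7} = \frac{1}{7} \left(- \frac{4}{9}\right) = - \frac{4}{63}$)
$w{\left(O \right)} = \left(-9 + O\right) \left(9 + O\right)$
$- 178 \left(w{\left(u{\left(4 \right)} \right)} - 201\right) = - 178 \left(\left(-81 + \left(- \frac{4}{63}\right)^{2}\right) - 201\right) = - 178 \left(\left(-81 + \frac{16}{3969}\right) - 201\right) = - 178 \left(- \frac{321473}{3969} - 201\right) = \left(-178\right) \left(- \frac{1119242}{3969}\right) = \frac{199225076}{3969}$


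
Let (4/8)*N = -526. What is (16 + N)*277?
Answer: -286972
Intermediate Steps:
N = -1052 (N = 2*(-526) = -1052)
(16 + N)*277 = (16 - 1052)*277 = -1036*277 = -286972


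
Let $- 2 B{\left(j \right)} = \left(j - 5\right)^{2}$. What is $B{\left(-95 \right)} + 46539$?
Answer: $41539$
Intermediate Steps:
$B{\left(j \right)} = - \frac{\left(-5 + j\right)^{2}}{2}$ ($B{\left(j \right)} = - \frac{\left(j - 5\right)^{2}}{2} = - \frac{\left(-5 + j\right)^{2}}{2}$)
$B{\left(-95 \right)} + 46539 = - \frac{\left(-5 - 95\right)^{2}}{2} + 46539 = - \frac{\left(-100\right)^{2}}{2} + 46539 = \left(- \frac{1}{2}\right) 10000 + 46539 = -5000 + 46539 = 41539$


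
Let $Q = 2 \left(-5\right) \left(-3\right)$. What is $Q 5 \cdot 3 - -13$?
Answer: $463$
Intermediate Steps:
$Q = 30$ ($Q = \left(-10\right) \left(-3\right) = 30$)
$Q 5 \cdot 3 - -13 = 30 \cdot 5 \cdot 3 - -13 = 150 \cdot 3 + 13 = 450 + 13 = 463$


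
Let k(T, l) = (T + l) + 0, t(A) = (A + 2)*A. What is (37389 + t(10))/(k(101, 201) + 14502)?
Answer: 37509/14804 ≈ 2.5337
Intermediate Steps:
t(A) = A*(2 + A) (t(A) = (2 + A)*A = A*(2 + A))
k(T, l) = T + l
(37389 + t(10))/(k(101, 201) + 14502) = (37389 + 10*(2 + 10))/((101 + 201) + 14502) = (37389 + 10*12)/(302 + 14502) = (37389 + 120)/14804 = 37509*(1/14804) = 37509/14804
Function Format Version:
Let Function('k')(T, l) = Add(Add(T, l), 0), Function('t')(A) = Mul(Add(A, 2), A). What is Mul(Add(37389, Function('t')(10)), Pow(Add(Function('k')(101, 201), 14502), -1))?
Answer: Rational(37509, 14804) ≈ 2.5337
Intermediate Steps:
Function('t')(A) = Mul(A, Add(2, A)) (Function('t')(A) = Mul(Add(2, A), A) = Mul(A, Add(2, A)))
Function('k')(T, l) = Add(T, l)
Mul(Add(37389, Function('t')(10)), Pow(Add(Function('k')(101, 201), 14502), -1)) = Mul(Add(37389, Mul(10, Add(2, 10))), Pow(Add(Add(101, 201), 14502), -1)) = Mul(Add(37389, Mul(10, 12)), Pow(Add(302, 14502), -1)) = Mul(Add(37389, 120), Pow(14804, -1)) = Mul(37509, Rational(1, 14804)) = Rational(37509, 14804)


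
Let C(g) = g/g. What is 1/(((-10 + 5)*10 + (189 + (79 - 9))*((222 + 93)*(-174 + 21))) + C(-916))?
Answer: -1/12482554 ≈ -8.0112e-8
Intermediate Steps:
C(g) = 1
1/(((-10 + 5)*10 + (189 + (79 - 9))*((222 + 93)*(-174 + 21))) + C(-916)) = 1/(((-10 + 5)*10 + (189 + (79 - 9))*((222 + 93)*(-174 + 21))) + 1) = 1/((-5*10 + (189 + 70)*(315*(-153))) + 1) = 1/((-50 + 259*(-48195)) + 1) = 1/((-50 - 12482505) + 1) = 1/(-12482555 + 1) = 1/(-12482554) = -1/12482554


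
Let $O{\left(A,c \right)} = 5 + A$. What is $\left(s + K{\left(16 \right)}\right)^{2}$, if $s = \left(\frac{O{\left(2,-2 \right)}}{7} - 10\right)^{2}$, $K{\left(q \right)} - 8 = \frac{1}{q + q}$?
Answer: $\frac{8116801}{1024} \approx 7926.6$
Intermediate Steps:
$K{\left(q \right)} = 8 + \frac{1}{2 q}$ ($K{\left(q \right)} = 8 + \frac{1}{q + q} = 8 + \frac{1}{2 q}$)
$s = 81$ ($s = \left(\frac{5 + 2}{7} - 10\right)^{2} = \left(7 \cdot \frac{1}{7} - 10\right)^{2} = \left(1 - 10\right)^{2} = \left(-9\right)^{2} = 81$)
$\left(s + K{\left(16 \right)}\right)^{2} = \left(81 + \left(8 + \frac{1}{2 \cdot 16}\right)\right)^{2} = \left(81 + \left(8 + \frac{1}{2} \cdot \frac{1}{16}\right)\right)^{2} = \left(81 + \left(8 + \frac{1}{32}\right)\right)^{2} = \left(81 + \frac{257}{32}\right)^{2} = \left(\frac{2849}{32}\right)^{2} = \frac{8116801}{1024}$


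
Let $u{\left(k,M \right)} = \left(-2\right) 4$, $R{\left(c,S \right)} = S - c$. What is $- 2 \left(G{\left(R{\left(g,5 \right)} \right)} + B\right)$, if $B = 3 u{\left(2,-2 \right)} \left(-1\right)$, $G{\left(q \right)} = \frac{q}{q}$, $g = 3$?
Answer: $-50$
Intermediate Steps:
$G{\left(q \right)} = 1$
$u{\left(k,M \right)} = -8$
$B = 24$ ($B = 3 \left(-8\right) \left(-1\right) = \left(-24\right) \left(-1\right) = 24$)
$- 2 \left(G{\left(R{\left(g,5 \right)} \right)} + B\right) = - 2 \left(1 + 24\right) = \left(-2\right) 25 = -50$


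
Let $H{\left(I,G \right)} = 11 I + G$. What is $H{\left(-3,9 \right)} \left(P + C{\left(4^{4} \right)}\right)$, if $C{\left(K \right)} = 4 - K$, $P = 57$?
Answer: $4680$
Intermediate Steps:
$H{\left(I,G \right)} = G + 11 I$
$H{\left(-3,9 \right)} \left(P + C{\left(4^{4} \right)}\right) = \left(9 + 11 \left(-3\right)\right) \left(57 + \left(4 - 4^{4}\right)\right) = \left(9 - 33\right) \left(57 + \left(4 - 256\right)\right) = - 24 \left(57 + \left(4 - 256\right)\right) = - 24 \left(57 - 252\right) = \left(-24\right) \left(-195\right) = 4680$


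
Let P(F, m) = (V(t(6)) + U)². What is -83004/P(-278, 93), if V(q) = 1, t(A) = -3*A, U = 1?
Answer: -20751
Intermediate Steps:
P(F, m) = 4 (P(F, m) = (1 + 1)² = 2² = 4)
-83004/P(-278, 93) = -83004/4 = -83004*¼ = -20751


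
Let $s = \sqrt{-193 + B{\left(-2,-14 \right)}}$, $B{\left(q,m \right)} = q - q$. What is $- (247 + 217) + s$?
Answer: $-464 + i \sqrt{193} \approx -464.0 + 13.892 i$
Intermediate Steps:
$B{\left(q,m \right)} = 0$
$s = i \sqrt{193}$ ($s = \sqrt{-193 + 0} = \sqrt{-193} = i \sqrt{193} \approx 13.892 i$)
$- (247 + 217) + s = - (247 + 217) + i \sqrt{193} = \left(-1\right) 464 + i \sqrt{193} = -464 + i \sqrt{193}$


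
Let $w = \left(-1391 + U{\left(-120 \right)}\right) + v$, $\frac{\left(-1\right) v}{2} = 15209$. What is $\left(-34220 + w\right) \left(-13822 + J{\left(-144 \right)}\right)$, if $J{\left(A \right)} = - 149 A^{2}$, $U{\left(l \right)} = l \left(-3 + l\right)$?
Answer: $159112623734$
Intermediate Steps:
$v = -30418$ ($v = \left(-2\right) 15209 = -30418$)
$w = -17049$ ($w = \left(-1391 - 120 \left(-3 - 120\right)\right) - 30418 = \left(-1391 - -14760\right) - 30418 = \left(-1391 + 14760\right) - 30418 = 13369 - 30418 = -17049$)
$\left(-34220 + w\right) \left(-13822 + J{\left(-144 \right)}\right) = \left(-34220 - 17049\right) \left(-13822 - 149 \left(-144\right)^{2}\right) = - 51269 \left(-13822 - 3089664\right) = \left(-51269\right) \left(-3103486\right) = 159112623734$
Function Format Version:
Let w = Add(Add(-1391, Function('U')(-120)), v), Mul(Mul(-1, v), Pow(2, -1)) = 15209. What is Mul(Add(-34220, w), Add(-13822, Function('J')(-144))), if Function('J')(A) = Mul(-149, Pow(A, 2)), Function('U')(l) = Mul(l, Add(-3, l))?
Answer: 159112623734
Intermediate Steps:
v = -30418 (v = Mul(-2, 15209) = -30418)
w = -17049 (w = Add(Add(-1391, Mul(-120, Add(-3, -120))), -30418) = Add(Add(-1391, Mul(-120, -123)), -30418) = Add(Add(-1391, 14760), -30418) = Add(13369, -30418) = -17049)
Mul(Add(-34220, w), Add(-13822, Function('J')(-144))) = Mul(Add(-34220, -17049), Add(-13822, Mul(-149, Pow(-144, 2)))) = Mul(-51269, Add(-13822, Mul(-149, 20736))) = Mul(-51269, Add(-13822, -3089664)) = Mul(-51269, -3103486) = 159112623734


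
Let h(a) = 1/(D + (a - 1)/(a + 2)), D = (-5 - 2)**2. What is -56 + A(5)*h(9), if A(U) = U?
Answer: -30577/547 ≈ -55.899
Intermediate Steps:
D = 49 (D = (-7)**2 = 49)
h(a) = 1/(49 + (-1 + a)/(2 + a)) (h(a) = 1/(49 + (a - 1)/(a + 2)) = 1/(49 + (-1 + a)/(2 + a)))
-56 + A(5)*h(9) = -56 + 5*((2 + 9)/(97 + 50*9)) = -56 + 5*(11/(97 + 450)) = -56 + 5*(11/547) = -56 + 55/547 = -30577/547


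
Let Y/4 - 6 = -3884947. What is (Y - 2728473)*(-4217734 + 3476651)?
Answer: 13538279880671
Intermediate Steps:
Y = -15539764 (Y = 24 + 4*(-3884947) = 24 - 15539788 = -15539764)
(Y - 2728473)*(-4217734 + 3476651) = (-15539764 - 2728473)*(-4217734 + 3476651) = -18268237*(-741083) = 13538279880671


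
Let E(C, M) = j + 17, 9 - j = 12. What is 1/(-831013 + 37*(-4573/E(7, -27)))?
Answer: -14/11803383 ≈ -1.1861e-6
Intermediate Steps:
j = -3 (j = 9 - 1*12 = 9 - 12 = -3)
E(C, M) = 14 (E(C, M) = -3 + 17 = 14)
1/(-831013 + 37*(-4573/E(7, -27))) = 1/(-831013 + 37*(-4573/14)) = 1/(-831013 - 169201/14) = 1/(-11803383/14) = -14/11803383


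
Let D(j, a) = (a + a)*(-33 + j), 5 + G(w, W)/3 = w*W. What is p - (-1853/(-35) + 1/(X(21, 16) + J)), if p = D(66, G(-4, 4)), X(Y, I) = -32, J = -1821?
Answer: -273100664/64855 ≈ -4210.9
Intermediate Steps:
G(w, W) = -15 + 3*W*w (G(w, W) = -15 + 3*(w*W) = -15 + 3*(W*w) = -15 + 3*W*w)
D(j, a) = 2*a*(-33 + j) (D(j, a) = (2*a)*(-33 + j) = 2*a*(-33 + j))
p = -4158 (p = 2*(-15 + 3*4*(-4))*(-33 + 66) = 2*(-15 - 48)*33 = 2*(-63)*33 = -4158)
p - (-1853/(-35) + 1/(X(21, 16) + J)) = -4158 - (-1853/(-35) + 1/(-32 - 1821)) = -4158 - (-1853*(-1/35) + 1/(-1853)) = -4158 - (1853/35 - 1/1853) = -4158 - 1*3433574/64855 = -4158 - 3433574/64855 = -273100664/64855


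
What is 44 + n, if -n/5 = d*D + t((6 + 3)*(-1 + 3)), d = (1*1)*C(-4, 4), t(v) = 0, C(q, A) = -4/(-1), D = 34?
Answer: -636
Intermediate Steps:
C(q, A) = 4 (C(q, A) = -4*(-1) = 4)
d = 4 (d = (1*1)*4 = 1*4 = 4)
n = -680 (n = -5*(4*34 + 0) = -5*(136 + 0) = -5*136 = -680)
44 + n = 44 - 680 = -636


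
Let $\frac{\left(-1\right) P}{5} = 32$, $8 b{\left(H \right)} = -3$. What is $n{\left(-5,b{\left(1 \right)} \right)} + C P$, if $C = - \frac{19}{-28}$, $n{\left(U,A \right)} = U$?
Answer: $- \frac{795}{7} \approx -113.57$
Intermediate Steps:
$b{\left(H \right)} = - \frac{3}{8}$ ($b{\left(H \right)} = \frac{1}{8} \left(-3\right) = - \frac{3}{8}$)
$C = \frac{19}{28}$ ($C = \left(-19\right) \left(- \frac{1}{28}\right) = \frac{19}{28} \approx 0.67857$)
$P = -160$ ($P = \left(-5\right) 32 = -160$)
$n{\left(-5,b{\left(1 \right)} \right)} + C P = -5 + \frac{19}{28} \left(-160\right) = -5 - \frac{760}{7} = - \frac{795}{7}$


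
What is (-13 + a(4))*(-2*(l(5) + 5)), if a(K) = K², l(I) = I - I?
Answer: -30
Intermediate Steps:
l(I) = 0
(-13 + a(4))*(-2*(l(5) + 5)) = (-13 + 4²)*(-2*(0 + 5)) = (-13 + 16)*(-2*5) = 3*(-10) = -30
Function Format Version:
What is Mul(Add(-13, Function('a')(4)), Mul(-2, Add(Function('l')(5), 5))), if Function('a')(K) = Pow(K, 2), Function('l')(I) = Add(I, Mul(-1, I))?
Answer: -30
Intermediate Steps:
Function('l')(I) = 0
Mul(Add(-13, Function('a')(4)), Mul(-2, Add(Function('l')(5), 5))) = Mul(Add(-13, Pow(4, 2)), Mul(-2, Add(0, 5))) = Mul(Add(-13, 16), Mul(-2, 5)) = Mul(3, -10) = -30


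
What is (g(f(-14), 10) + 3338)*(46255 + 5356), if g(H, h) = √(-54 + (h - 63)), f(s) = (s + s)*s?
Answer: 172277518 + 51611*I*√107 ≈ 1.7228e+8 + 5.3387e+5*I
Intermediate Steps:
f(s) = 2*s² (f(s) = (2*s)*s = 2*s²)
g(H, h) = √(-117 + h) (g(H, h) = √(-54 + (-63 + h)) = √(-117 + h))
(g(f(-14), 10) + 3338)*(46255 + 5356) = (√(-117 + 10) + 3338)*(46255 + 5356) = (√(-107) + 3338)*51611 = (I*√107 + 3338)*51611 = (3338 + I*√107)*51611 = 172277518 + 51611*I*√107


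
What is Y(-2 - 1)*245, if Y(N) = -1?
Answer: -245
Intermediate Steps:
Y(-2 - 1)*245 = -1*245 = -245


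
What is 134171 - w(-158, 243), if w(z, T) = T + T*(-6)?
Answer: 135386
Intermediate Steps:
w(z, T) = -5*T (w(z, T) = T - 6*T = -5*T)
134171 - w(-158, 243) = 134171 - (-5)*243 = 134171 - 1*(-1215) = 134171 + 1215 = 135386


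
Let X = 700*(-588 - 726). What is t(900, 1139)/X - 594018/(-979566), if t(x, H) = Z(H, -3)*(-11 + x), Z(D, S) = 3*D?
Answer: -19279862033/7150831800 ≈ -2.6962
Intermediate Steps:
X = -919800 (X = 700*(-1314) = -919800)
t(x, H) = 3*H*(-11 + x) (t(x, H) = (3*H)*(-11 + x) = 3*H*(-11 + x))
t(900, 1139)/X - 594018/(-979566) = (3*1139*(-11 + 900))/(-919800) - 594018/(-979566) = (3*1139*889)*(-1/919800) - 594018*(-1/979566) = 3037713*(-1/919800) + 99003/163261 = -144653/43800 + 99003/163261 = -19279862033/7150831800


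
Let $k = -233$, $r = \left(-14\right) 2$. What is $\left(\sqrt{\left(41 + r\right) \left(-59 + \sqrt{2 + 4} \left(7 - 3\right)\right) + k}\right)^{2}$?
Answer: $-1000 + 52 \sqrt{6} \approx -872.63$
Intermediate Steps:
$r = -28$
$\left(\sqrt{\left(41 + r\right) \left(-59 + \sqrt{2 + 4} \left(7 - 3\right)\right) + k}\right)^{2} = \left(\sqrt{\left(41 - 28\right) \left(-59 + \sqrt{2 + 4} \left(7 - 3\right)\right) - 233}\right)^{2} = \left(\sqrt{13 \left(-59 + \sqrt{6} \cdot 4\right) - 233}\right)^{2} = \left(\sqrt{13 \left(-59 + 4 \sqrt{6}\right) - 233}\right)^{2} = \left(\sqrt{\left(-767 + 52 \sqrt{6}\right) - 233}\right)^{2} = \left(\sqrt{-1000 + 52 \sqrt{6}}\right)^{2} = -1000 + 52 \sqrt{6}$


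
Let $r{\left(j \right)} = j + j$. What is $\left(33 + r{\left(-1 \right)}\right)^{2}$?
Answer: $961$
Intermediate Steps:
$r{\left(j \right)} = 2 j$
$\left(33 + r{\left(-1 \right)}\right)^{2} = \left(33 + 2 \left(-1\right)\right)^{2} = \left(33 - 2\right)^{2} = 31^{2} = 961$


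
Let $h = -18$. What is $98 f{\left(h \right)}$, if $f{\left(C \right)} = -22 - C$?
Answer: $-392$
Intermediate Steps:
$98 f{\left(h \right)} = 98 \left(-22 - -18\right) = 98 \left(-22 + 18\right) = 98 \left(-4\right) = -392$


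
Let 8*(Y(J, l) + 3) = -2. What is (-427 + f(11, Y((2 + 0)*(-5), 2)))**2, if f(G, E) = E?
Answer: 2961841/16 ≈ 1.8512e+5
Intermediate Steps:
Y(J, l) = -13/4 (Y(J, l) = -3 + (1/8)*(-2) = -3 - 1/4 = -13/4)
(-427 + f(11, Y((2 + 0)*(-5), 2)))**2 = (-427 - 13/4)**2 = (-1721/4)**2 = 2961841/16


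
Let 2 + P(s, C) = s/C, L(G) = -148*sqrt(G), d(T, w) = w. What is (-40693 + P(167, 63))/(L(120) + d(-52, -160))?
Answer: -1281809/512442 + 47426933*sqrt(30)/10248840 ≈ 22.845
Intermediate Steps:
P(s, C) = -2 + s/C
(-40693 + P(167, 63))/(L(120) + d(-52, -160)) = (-40693 + (-2 + 167/63))/(-296*sqrt(30) - 160) = (-40693 + 41/63)/(-160 - 296*sqrt(30)) = -2563618/(63*(-160 - 296*sqrt(30)))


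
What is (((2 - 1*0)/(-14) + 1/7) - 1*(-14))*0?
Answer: 0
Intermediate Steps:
(((2 - 1*0)/(-14) + 1/7) - 1*(-14))*0 = (((2 + 0)*(-1/14) + 1*(⅐)) + 14)*0 = ((2*(-1/14) + ⅐) + 14)*0 = ((-⅐ + ⅐) + 14)*0 = (0 + 14)*0 = 14*0 = 0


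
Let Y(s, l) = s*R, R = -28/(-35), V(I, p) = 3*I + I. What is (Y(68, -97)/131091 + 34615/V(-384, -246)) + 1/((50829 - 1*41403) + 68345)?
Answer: -196053294870507/8699800030720 ≈ -22.535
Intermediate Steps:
V(I, p) = 4*I
R = ⅘ (R = -28*(-1/35) = ⅘ ≈ 0.80000)
Y(s, l) = 4*s/5 (Y(s, l) = s*(⅘) = 4*s/5)
(Y(68, -97)/131091 + 34615/V(-384, -246)) + 1/((50829 - 1*41403) + 68345) = (((⅘)*68)/131091 + 34615/((4*(-384)))) + 1/((50829 - 1*41403) + 68345) = ((272/5)*(1/131091) + 34615/(-1536)) + 1/((50829 - 41403) + 68345) = (272/655455 + 34615*(-1/1536)) + 1/(9426 + 68345) = (272/655455 - 34615/1536) + 1/77771 = -2520906337/111864320 + 1/77771 = -196053294870507/8699800030720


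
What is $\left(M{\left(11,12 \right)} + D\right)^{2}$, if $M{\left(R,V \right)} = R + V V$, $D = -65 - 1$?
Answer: $7921$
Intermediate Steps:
$D = -66$ ($D = -65 - 1 = -66$)
$M{\left(R,V \right)} = R + V^{2}$
$\left(M{\left(11,12 \right)} + D\right)^{2} = \left(\left(11 + 12^{2}\right) - 66\right)^{2} = \left(\left(11 + 144\right) - 66\right)^{2} = \left(155 - 66\right)^{2} = 89^{2} = 7921$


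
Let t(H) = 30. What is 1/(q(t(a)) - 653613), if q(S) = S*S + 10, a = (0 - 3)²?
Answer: -1/652703 ≈ -1.5321e-6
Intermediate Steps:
a = 9 (a = (-3)² = 9)
q(S) = 10 + S² (q(S) = S² + 10 = 10 + S²)
1/(q(t(a)) - 653613) = 1/((10 + 30²) - 653613) = 1/((10 + 900) - 653613) = 1/(910 - 653613) = 1/(-652703) = -1/652703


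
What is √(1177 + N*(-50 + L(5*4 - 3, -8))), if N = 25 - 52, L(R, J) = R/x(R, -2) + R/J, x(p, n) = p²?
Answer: √11942806/68 ≈ 50.821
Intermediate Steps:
L(R, J) = 1/R + R/J (L(R, J) = R/(R²) + R/J = R/R² + R/J = 1/R + R/J)
N = -27
√(1177 + N*(-50 + L(5*4 - 3, -8))) = √(1177 - 27*(-50 + (1/(5*4 - 3) + (5*4 - 3)/(-8)))) = √(1177 - 27*(-50 + (1/(20 - 3) + (20 - 3)*(-⅛)))) = √(1177 - 27*(-50 + (1/17 + 17*(-⅛)))) = √(1177 - 27*(-50 + (1/17 - 17/8))) = √(1177 - 27*(-50 - 281/136)) = √(1177 - 27*(-7081/136)) = √(1177 + 191187/136) = √(351259/136) = √11942806/68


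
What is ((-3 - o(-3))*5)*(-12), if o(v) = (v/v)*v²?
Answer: 720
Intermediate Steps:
o(v) = v² (o(v) = 1*v² = v²)
((-3 - o(-3))*5)*(-12) = ((-3 - 1*(-3)²)*5)*(-12) = ((-3 - 1*9)*5)*(-12) = ((-3 - 9)*5)*(-12) = -12*5*(-12) = -60*(-12) = 720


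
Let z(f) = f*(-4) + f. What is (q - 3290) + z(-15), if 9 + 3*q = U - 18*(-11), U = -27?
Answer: -3191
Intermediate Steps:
q = 54 (q = -3 + (-27 - 18*(-11))/3 = -3 + (-27 + 198)/3 = -3 + (⅓)*171 = -3 + 57 = 54)
z(f) = -3*f (z(f) = -4*f + f = -3*f)
(q - 3290) + z(-15) = (54 - 3290) - 3*(-15) = -3236 + 45 = -3191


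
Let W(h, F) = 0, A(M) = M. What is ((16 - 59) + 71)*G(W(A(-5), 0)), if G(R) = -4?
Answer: -112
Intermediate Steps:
((16 - 59) + 71)*G(W(A(-5), 0)) = ((16 - 59) + 71)*(-4) = (-43 + 71)*(-4) = 28*(-4) = -112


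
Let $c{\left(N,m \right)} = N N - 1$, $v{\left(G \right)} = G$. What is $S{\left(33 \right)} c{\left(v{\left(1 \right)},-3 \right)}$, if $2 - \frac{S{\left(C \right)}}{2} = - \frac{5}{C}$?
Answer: $0$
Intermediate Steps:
$S{\left(C \right)} = 4 + \frac{10}{C}$ ($S{\left(C \right)} = 4 - 2 \left(- \frac{5}{C}\right) = 4 + \frac{10}{C}$)
$c{\left(N,m \right)} = -1 + N^{2}$ ($c{\left(N,m \right)} = N^{2} - 1 = -1 + N^{2}$)
$S{\left(33 \right)} c{\left(v{\left(1 \right)},-3 \right)} = \left(4 + \frac{10}{33}\right) \left(-1 + 1^{2}\right) = \left(4 + 10 \cdot \frac{1}{33}\right) \left(-1 + 1\right) = \left(4 + \frac{10}{33}\right) 0 = \frac{142}{33} \cdot 0 = 0$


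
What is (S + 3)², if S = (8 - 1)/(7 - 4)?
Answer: 256/9 ≈ 28.444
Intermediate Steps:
S = 7/3 ≈ 2.3333
(S + 3)² = (7/3 + 3)² = (16/3)² = 256/9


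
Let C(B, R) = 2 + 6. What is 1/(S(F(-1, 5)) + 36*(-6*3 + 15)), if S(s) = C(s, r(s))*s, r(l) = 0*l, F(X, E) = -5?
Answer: -1/148 ≈ -0.0067568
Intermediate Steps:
r(l) = 0
C(B, R) = 8
S(s) = 8*s
1/(S(F(-1, 5)) + 36*(-6*3 + 15)) = 1/(8*(-5) + 36*(-6*3 + 15)) = 1/(-40 + 36*(-18 + 15)) = 1/(-40 + 36*(-3)) = 1/(-40 - 108) = 1/(-148) = -1/148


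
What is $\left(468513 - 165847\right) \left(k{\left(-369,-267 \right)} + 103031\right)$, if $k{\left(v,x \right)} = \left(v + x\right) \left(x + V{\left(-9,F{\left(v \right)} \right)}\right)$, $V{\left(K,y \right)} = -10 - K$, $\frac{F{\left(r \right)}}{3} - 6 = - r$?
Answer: $82772795014$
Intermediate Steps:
$F{\left(r \right)} = 18 - 3 r$ ($F{\left(r \right)} = 18 + 3 \left(- r\right) = 18 - 3 r$)
$k{\left(v,x \right)} = \left(-1 + x\right) \left(v + x\right)$ ($k{\left(v,x \right)} = \left(v + x\right) \left(x - 1\right) = \left(v + x\right) \left(-1 + x\right) = \left(-1 + x\right) \left(v + x\right)$)
$\left(468513 - 165847\right) \left(k{\left(-369,-267 \right)} + 103031\right) = \left(468513 - 165847\right) \left(\left(\left(-267\right)^{2} - -369 - -267 - -98523\right) + 103031\right) = 302666 \left(\left(71289 + 369 + 267 + 98523\right) + 103031\right) = 302666 \left(170448 + 103031\right) = 302666 \cdot 273479 = 82772795014$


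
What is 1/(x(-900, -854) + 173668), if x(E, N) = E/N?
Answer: 427/74156686 ≈ 5.7581e-6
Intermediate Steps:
x(E, N) = E/N
1/(x(-900, -854) + 173668) = 1/(-900/(-854) + 173668) = 1/(-900*(-1/854) + 173668) = 1/(450/427 + 173668) = 1/(74156686/427) = 427/74156686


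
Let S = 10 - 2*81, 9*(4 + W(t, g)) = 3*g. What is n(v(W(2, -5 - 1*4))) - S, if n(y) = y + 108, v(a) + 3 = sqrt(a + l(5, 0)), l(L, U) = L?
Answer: 257 + I*sqrt(2) ≈ 257.0 + 1.4142*I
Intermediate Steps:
W(t, g) = -4 + g/3 (W(t, g) = -4 + (3*g)/9 = -4 + g/3)
v(a) = -3 + sqrt(5 + a) (v(a) = -3 + sqrt(a + 5) = -3 + sqrt(5 + a))
n(y) = 108 + y
S = -152 (S = 10 - 162 = -152)
n(v(W(2, -5 - 1*4))) - S = (108 + (-3 + sqrt(5 + (-4 + (-5 - 1*4)/3)))) - 1*(-152) = (108 + (-3 + sqrt(5 + (-4 + (-5 - 4)/3)))) + 152 = (108 + (-3 + sqrt(5 + (-4 + (1/3)*(-9))))) + 152 = (108 + (-3 + sqrt(5 + (-4 - 3)))) + 152 = (108 + (-3 + sqrt(5 - 7))) + 152 = (108 + (-3 + sqrt(-2))) + 152 = (108 + (-3 + I*sqrt(2))) + 152 = (105 + I*sqrt(2)) + 152 = 257 + I*sqrt(2)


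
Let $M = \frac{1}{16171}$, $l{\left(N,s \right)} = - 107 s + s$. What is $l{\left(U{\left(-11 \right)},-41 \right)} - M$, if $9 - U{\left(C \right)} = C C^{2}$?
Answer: $\frac{70279165}{16171} \approx 4346.0$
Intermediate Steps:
$U{\left(C \right)} = 9 - C^{3}$ ($U{\left(C \right)} = 9 - C C^{2} = 9 - C^{3}$)
$l{\left(N,s \right)} = - 106 s$
$M = \frac{1}{16171} \approx 6.1839 \cdot 10^{-5}$
$l{\left(U{\left(-11 \right)},-41 \right)} - M = \left(-106\right) \left(-41\right) - \frac{1}{16171} = 4346 - \frac{1}{16171} = \frac{70279165}{16171}$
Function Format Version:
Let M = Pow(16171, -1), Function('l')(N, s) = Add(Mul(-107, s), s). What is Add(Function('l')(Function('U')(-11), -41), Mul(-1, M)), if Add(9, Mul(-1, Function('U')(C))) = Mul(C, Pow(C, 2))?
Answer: Rational(70279165, 16171) ≈ 4346.0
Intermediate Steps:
Function('U')(C) = Add(9, Mul(-1, Pow(C, 3))) (Function('U')(C) = Add(9, Mul(-1, Mul(C, Pow(C, 2)))) = Add(9, Mul(-1, Pow(C, 3))))
Function('l')(N, s) = Mul(-106, s)
M = Rational(1, 16171) ≈ 6.1839e-5
Add(Function('l')(Function('U')(-11), -41), Mul(-1, M)) = Add(Mul(-106, -41), Mul(-1, Rational(1, 16171))) = Add(4346, Rational(-1, 16171)) = Rational(70279165, 16171)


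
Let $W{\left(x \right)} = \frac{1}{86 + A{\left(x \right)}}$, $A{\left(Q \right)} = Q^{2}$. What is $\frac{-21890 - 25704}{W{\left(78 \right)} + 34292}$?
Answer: $- \frac{293654980}{211581641} \approx -1.3879$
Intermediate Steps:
$W{\left(x \right)} = \frac{1}{86 + x^{2}}$
$\frac{-21890 - 25704}{W{\left(78 \right)} + 34292} = \frac{-21890 - 25704}{\frac{1}{86 + 78^{2}} + 34292} = - \frac{47594}{\frac{1}{86 + 6084} + 34292} = - \frac{47594}{\frac{1}{6170} + 34292} = - \frac{47594}{\frac{211581641}{6170}} = \left(-47594\right) \frac{6170}{211581641} = - \frac{293654980}{211581641}$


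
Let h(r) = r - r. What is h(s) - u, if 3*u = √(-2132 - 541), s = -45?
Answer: -3*I*√33 ≈ -17.234*I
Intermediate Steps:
h(r) = 0
u = 3*I*√33 (u = √(-2132 - 541)/3 = √(-2673)/3 = (9*I*√33)/3 = 3*I*√33 ≈ 17.234*I)
h(s) - u = 0 - 3*I*√33 = -3*I*√33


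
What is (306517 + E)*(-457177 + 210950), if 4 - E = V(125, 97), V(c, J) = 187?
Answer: -75427701818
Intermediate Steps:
E = -183 (E = 4 - 1*187 = 4 - 187 = -183)
(306517 + E)*(-457177 + 210950) = (306517 - 183)*(-457177 + 210950) = 306334*(-246227) = -75427701818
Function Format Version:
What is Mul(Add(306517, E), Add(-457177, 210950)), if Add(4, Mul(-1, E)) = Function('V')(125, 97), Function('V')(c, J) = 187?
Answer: -75427701818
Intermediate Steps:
E = -183 (E = Add(4, Mul(-1, 187)) = Add(4, -187) = -183)
Mul(Add(306517, E), Add(-457177, 210950)) = Mul(Add(306517, -183), Add(-457177, 210950)) = Mul(306334, -246227) = -75427701818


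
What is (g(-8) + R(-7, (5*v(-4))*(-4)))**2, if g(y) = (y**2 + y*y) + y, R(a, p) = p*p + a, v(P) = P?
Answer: 42419169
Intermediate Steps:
R(a, p) = a + p**2 (R(a, p) = p**2 + a = a + p**2)
g(y) = y + 2*y**2 (g(y) = (y**2 + y**2) + y = 2*y**2 + y = y + 2*y**2)
(g(-8) + R(-7, (5*v(-4))*(-4)))**2 = (-8*(1 + 2*(-8)) + (-7 + ((5*(-4))*(-4))**2))**2 = (-8*(1 - 16) + (-7 + (-20*(-4))**2))**2 = (-8*(-15) + (-7 + 80**2))**2 = (120 + (-7 + 6400))**2 = (120 + 6393)**2 = 6513**2 = 42419169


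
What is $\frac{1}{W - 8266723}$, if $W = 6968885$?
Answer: $- \frac{1}{1297838} \approx -7.7051 \cdot 10^{-7}$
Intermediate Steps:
$\frac{1}{W - 8266723} = \frac{1}{6968885 - 8266723} = \frac{1}{-1297838} = - \frac{1}{1297838}$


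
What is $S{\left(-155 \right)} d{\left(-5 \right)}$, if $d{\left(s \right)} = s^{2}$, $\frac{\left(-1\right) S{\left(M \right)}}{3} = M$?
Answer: $11625$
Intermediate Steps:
$S{\left(M \right)} = - 3 M$
$S{\left(-155 \right)} d{\left(-5 \right)} = \left(-3\right) \left(-155\right) \left(-5\right)^{2} = 465 \cdot 25 = 11625$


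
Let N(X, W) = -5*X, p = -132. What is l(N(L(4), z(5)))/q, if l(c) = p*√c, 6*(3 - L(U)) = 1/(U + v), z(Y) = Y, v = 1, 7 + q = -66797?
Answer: 11*I*√534/33402 ≈ 0.0076101*I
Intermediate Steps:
q = -66804 (q = -7 - 66797 = -66804)
L(U) = 3 - 1/(6*(1 + U)) (L(U) = 3 - 1/(6*(U + 1)) = 3 - 1/(6*(1 + U)))
l(c) = -132*√c
l(N(L(4), z(5)))/q = -132*√5*(I*√6*√(17 + 18*4)/(6*√(1 + 4)))/(-66804) = -132*I*√534/6*(-1/66804) = -22*I*√534*(-1/66804) = 11*I*√534/33402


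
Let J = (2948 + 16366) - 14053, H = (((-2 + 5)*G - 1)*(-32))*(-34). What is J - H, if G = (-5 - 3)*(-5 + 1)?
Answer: -98099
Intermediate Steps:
G = 32 (G = -8*(-4) = 32)
H = 103360 (H = (((-2 + 5)*32 - 1)*(-32))*(-34) = ((3*32 - 1)*(-32))*(-34) = ((96 - 1)*(-32))*(-34) = (95*(-32))*(-34) = -3040*(-34) = 103360)
J = 5261 (J = 19314 - 14053 = 5261)
J - H = 5261 - 1*103360 = 5261 - 103360 = -98099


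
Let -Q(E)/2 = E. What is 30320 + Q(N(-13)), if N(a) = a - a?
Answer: 30320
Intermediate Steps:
N(a) = 0
Q(E) = -2*E
30320 + Q(N(-13)) = 30320 - 2*0 = 30320 + 0 = 30320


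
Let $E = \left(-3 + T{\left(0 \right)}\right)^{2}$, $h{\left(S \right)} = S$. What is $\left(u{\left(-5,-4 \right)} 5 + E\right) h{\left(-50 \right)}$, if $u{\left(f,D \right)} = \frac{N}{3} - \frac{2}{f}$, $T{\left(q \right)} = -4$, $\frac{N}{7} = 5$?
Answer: $- \frac{16400}{3} \approx -5466.7$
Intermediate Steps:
$N = 35$ ($N = 7 \cdot 5 = 35$)
$u{\left(f,D \right)} = \frac{35}{3} - \frac{2}{f}$
$E = 49$ ($E = \left(-3 - 4\right)^{2} = \left(-7\right)^{2} = 49$)
$\left(u{\left(-5,-4 \right)} 5 + E\right) h{\left(-50 \right)} = \left(\left(\frac{35}{3} - \frac{2}{-5}\right) 5 + 49\right) \left(-50\right) = \left(\left(\frac{35}{3} - - \frac{2}{5}\right) 5 + 49\right) \left(-50\right) = \left(\left(\frac{35}{3} + \frac{2}{5}\right) 5 + 49\right) \left(-50\right) = \left(\frac{181}{15} \cdot 5 + 49\right) \left(-50\right) = \left(\frac{181}{3} + 49\right) \left(-50\right) = \frac{328}{3} \left(-50\right) = - \frac{16400}{3}$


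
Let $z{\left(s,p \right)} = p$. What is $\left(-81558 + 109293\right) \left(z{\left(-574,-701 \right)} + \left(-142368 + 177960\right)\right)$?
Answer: $967701885$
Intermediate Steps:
$\left(-81558 + 109293\right) \left(z{\left(-574,-701 \right)} + \left(-142368 + 177960\right)\right) = \left(-81558 + 109293\right) \left(-701 + \left(-142368 + 177960\right)\right) = 27735 \left(-701 + 35592\right) = 27735 \cdot 34891 = 967701885$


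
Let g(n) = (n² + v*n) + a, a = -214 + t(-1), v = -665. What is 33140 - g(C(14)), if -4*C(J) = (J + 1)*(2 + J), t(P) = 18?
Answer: -10164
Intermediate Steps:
C(J) = -(1 + J)*(2 + J)/4 (C(J) = -(J + 1)*(2 + J)/4 = -(1 + J)*(2 + J)/4)
a = -196 (a = -214 + 18 = -196)
g(n) = -196 + n² - 665*n (g(n) = (n² - 665*n) - 196 = -196 + n² - 665*n)
33140 - g(C(14)) = 33140 - (-196 + (-½ - ¾*14 - ¼*14²)² - 665*(-½ - ¾*14 - ¼*14²)) = 33140 - (-196 + (-½ - 21/2 - ¼*196)² - 665*(-½ - 21/2 - ¼*196)) = 33140 - (-196 + (-½ - 21/2 - 49)² - 665*(-½ - 21/2 - 49)) = 33140 - (-196 + (-60)² - 665*(-60)) = 33140 - (-196 + 3600 + 39900) = 33140 - 1*43304 = 33140 - 43304 = -10164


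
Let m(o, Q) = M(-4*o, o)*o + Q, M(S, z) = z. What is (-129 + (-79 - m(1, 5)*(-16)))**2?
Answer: 12544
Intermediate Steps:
m(o, Q) = Q + o**2 (m(o, Q) = o*o + Q = o**2 + Q = Q + o**2)
(-129 + (-79 - m(1, 5)*(-16)))**2 = (-129 + (-79 - (5 + 1**2)*(-16)))**2 = (-129 + (-79 - (5 + 1)*(-16)))**2 = (-129 + (-79 - 6*(-16)))**2 = (-129 + (-79 - 1*(-96)))**2 = (-129 + (-79 + 96))**2 = (-129 + 17)**2 = (-112)**2 = 12544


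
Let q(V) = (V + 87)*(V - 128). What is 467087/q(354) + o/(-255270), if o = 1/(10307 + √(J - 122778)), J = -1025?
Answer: 234841136294512667/50109886791593160 + I*√123803/27150019934040 ≈ 4.6865 + 1.296e-11*I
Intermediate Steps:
q(V) = (-128 + V)*(87 + V) (q(V) = (87 + V)*(-128 + V) = (-128 + V)*(87 + V))
o = 1/(10307 + I*√123803) (o = 1/(10307 + √(-1025 - 122778)) = 1/(10307 + √(-123803)) = 1/(10307 + I*√123803) ≈ 9.6909e-5 - 3.3082e-6*I)
467087/q(354) + o/(-255270) = 467087/(-11136 + 354² - 41*354) + (10307/106358052 - I*√123803/106358052)/(-255270) = 467087/(-11136 + 125316 - 14514) + (10307/106358052 - I*√123803/106358052)*(-1/255270) = 467087/99666 + (-10307/27150019934040 + I*√123803/27150019934040) = 234841136294512667/50109886791593160 + I*√123803/27150019934040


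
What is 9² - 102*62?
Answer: -6243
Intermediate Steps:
9² - 102*62 = 81 - 6324 = -6243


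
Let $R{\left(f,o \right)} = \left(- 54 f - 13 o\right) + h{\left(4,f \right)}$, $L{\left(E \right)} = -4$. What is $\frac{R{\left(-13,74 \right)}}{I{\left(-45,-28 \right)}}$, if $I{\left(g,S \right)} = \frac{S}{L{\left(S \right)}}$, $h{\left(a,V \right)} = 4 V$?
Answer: $- \frac{312}{7} \approx -44.571$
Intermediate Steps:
$I{\left(g,S \right)} = - \frac{S}{4}$ ($I{\left(g,S \right)} = \frac{S}{-4} = S \left(- \frac{1}{4}\right) = - \frac{S}{4}$)
$R{\left(f,o \right)} = - 50 f - 13 o$ ($R{\left(f,o \right)} = \left(- 54 f - 13 o\right) + 4 f = - 50 f - 13 o$)
$\frac{R{\left(-13,74 \right)}}{I{\left(-45,-28 \right)}} = \frac{\left(-50\right) \left(-13\right) - 962}{\left(- \frac{1}{4}\right) \left(-28\right)} = \frac{650 - 962}{7} = \left(-312\right) \frac{1}{7} = - \frac{312}{7}$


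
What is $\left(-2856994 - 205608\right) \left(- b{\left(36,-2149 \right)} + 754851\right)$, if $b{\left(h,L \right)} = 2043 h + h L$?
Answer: $-2323495071534$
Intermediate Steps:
$b{\left(h,L \right)} = 2043 h + L h$
$\left(-2856994 - 205608\right) \left(- b{\left(36,-2149 \right)} + 754851\right) = \left(-2856994 - 205608\right) \left(- 36 \left(2043 - 2149\right) + 754851\right) = - 3062602 \left(- 36 \left(-106\right) + 754851\right) = - 3062602 \left(\left(-1\right) \left(-3816\right) + 754851\right) = - 3062602 \left(3816 + 754851\right) = \left(-3062602\right) 758667 = -2323495071534$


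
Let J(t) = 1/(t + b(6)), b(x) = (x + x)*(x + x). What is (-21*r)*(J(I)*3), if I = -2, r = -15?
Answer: 945/142 ≈ 6.6549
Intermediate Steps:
b(x) = 4*x**2 (b(x) = (2*x)*(2*x) = 4*x**2)
J(t) = 1/(144 + t) (J(t) = 1/(t + 4*6**2) = 1/(t + 4*36) = 1/(t + 144) = 1/(144 + t))
(-21*r)*(J(I)*3) = (-21*(-15))*(3/(144 - 2)) = 315*(3/142) = 945/142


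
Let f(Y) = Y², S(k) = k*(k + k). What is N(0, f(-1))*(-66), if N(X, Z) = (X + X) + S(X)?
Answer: 0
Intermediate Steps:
S(k) = 2*k² (S(k) = k*(2*k) = 2*k²)
N(X, Z) = 2*X + 2*X² (N(X, Z) = (X + X) + 2*X² = 2*X + 2*X²)
N(0, f(-1))*(-66) = (2*0*(1 + 0))*(-66) = (2*0*1)*(-66) = 0*(-66) = 0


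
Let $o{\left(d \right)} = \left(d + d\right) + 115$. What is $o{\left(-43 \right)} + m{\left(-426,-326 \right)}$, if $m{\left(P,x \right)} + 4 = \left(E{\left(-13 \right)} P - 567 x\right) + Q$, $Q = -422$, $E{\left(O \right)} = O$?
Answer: $189983$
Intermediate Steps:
$o{\left(d \right)} = 115 + 2 d$ ($o{\left(d \right)} = 2 d + 115 = 115 + 2 d$)
$m{\left(P,x \right)} = -426 - 567 x - 13 P$ ($m{\left(P,x \right)} = -4 - \left(422 + 13 P + 567 x\right) = -426 - 567 x - 13 P$)
$o{\left(-43 \right)} + m{\left(-426,-326 \right)} = \left(115 + 2 \left(-43\right)\right) - -189954 = \left(115 - 86\right) + \left(-426 + 184842 + 5538\right) = 29 + 189954 = 189983$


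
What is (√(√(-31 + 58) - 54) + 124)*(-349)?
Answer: -43276 - 349*I*√(54 - 3*√3) ≈ -43276.0 - 2438.1*I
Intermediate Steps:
(√(√(-31 + 58) - 54) + 124)*(-349) = (√(√27 - 54) + 124)*(-349) = (√(3*√3 - 54) + 124)*(-349) = (√(-54 + 3*√3) + 124)*(-349) = (124 + √(-54 + 3*√3))*(-349) = -43276 - 349*√(-54 + 3*√3)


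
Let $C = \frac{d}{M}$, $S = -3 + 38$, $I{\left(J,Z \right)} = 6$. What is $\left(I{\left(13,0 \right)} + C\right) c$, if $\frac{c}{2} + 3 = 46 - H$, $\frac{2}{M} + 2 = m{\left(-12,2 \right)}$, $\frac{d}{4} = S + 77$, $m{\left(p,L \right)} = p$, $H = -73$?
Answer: $-726160$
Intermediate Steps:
$S = 35$
$d = 448$ ($d = 4 \left(35 + 77\right) = 4 \cdot 112 = 448$)
$M = - \frac{1}{7}$ ($M = \frac{2}{-2 - 12} = \frac{2}{-14} = 2 \left(- \frac{1}{14}\right) = - \frac{1}{7} \approx -0.14286$)
$c = 232$ ($c = -6 + 2 \left(46 - -73\right) = -6 + 2 \left(46 + 73\right) = -6 + 2 \cdot 119 = -6 + 238 = 232$)
$C = -3136$ ($C = \frac{448}{- \frac{1}{7}} = 448 \left(-7\right) = -3136$)
$\left(I{\left(13,0 \right)} + C\right) c = \left(6 - 3136\right) 232 = \left(-3130\right) 232 = -726160$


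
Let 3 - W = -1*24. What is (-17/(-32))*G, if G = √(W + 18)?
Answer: 51*√5/32 ≈ 3.5637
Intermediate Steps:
W = 27 (W = 3 - (-1)*24 = 3 - 1*(-24) = 3 + 24 = 27)
G = 3*√5 (G = √(27 + 18) = √45 = 3*√5 ≈ 6.7082)
(-17/(-32))*G = (-17/(-32))*(3*√5) = (-1/32*(-17))*(3*√5) = 17*(3*√5)/32 = 51*√5/32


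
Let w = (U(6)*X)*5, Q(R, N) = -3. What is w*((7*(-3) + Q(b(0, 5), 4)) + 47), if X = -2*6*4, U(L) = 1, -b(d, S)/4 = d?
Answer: -5520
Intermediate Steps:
b(d, S) = -4*d
X = -48 (X = -12*4 = -48)
w = -240 (w = (1*(-48))*5 = -48*5 = -240)
w*((7*(-3) + Q(b(0, 5), 4)) + 47) = -240*((7*(-3) - 3) + 47) = -240*((-21 - 3) + 47) = -240*(-24 + 47) = -240*23 = -5520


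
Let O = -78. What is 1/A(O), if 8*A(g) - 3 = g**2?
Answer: 8/6087 ≈ 0.0013143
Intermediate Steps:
A(g) = 3/8 + g**2/8
1/A(O) = 1/(3/8 + (1/8)*(-78)**2) = 1/(3/8 + (1/8)*6084) = 1/(3/8 + 1521/2) = 1/(6087/8) = 8/6087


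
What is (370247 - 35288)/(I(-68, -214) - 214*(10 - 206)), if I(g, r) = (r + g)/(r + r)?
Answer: 71681226/8976157 ≈ 7.9857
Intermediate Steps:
I(g, r) = (g + r)/(2*r) (I(g, r) = (g + r)/((2*r)) = (g + r)*(1/(2*r)) = (g + r)/(2*r))
(370247 - 35288)/(I(-68, -214) - 214*(10 - 206)) = (370247 - 35288)/((½)*(-68 - 214)/(-214) - 214*(10 - 206)) = 334959/((½)*(-1/214)*(-282) - 214*(-196)) = 334959/(141/214 + 41944) = 334959/(8976157/214) = 334959*(214/8976157) = 71681226/8976157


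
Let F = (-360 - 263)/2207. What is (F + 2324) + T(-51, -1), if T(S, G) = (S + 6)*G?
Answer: 5227760/2207 ≈ 2368.7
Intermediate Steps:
T(S, G) = G*(6 + S) (T(S, G) = (6 + S)*G = G*(6 + S))
F = -623/2207 (F = -623*1/2207 = -623/2207 ≈ -0.28228)
(F + 2324) + T(-51, -1) = (-623/2207 + 2324) - (6 - 51) = 5128445/2207 - 1*(-45) = 5128445/2207 + 45 = 5227760/2207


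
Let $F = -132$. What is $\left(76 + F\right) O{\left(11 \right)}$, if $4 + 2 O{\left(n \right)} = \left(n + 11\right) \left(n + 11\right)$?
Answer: $-13440$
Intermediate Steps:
$O{\left(n \right)} = -2 + \frac{\left(11 + n\right)^{2}}{2}$ ($O{\left(n \right)} = -2 + \frac{\left(n + 11\right) \left(n + 11\right)}{2} = -2 + \frac{\left(11 + n\right) \left(11 + n\right)}{2} = -2 + \frac{\left(11 + n\right)^{2}}{2}$)
$\left(76 + F\right) O{\left(11 \right)} = \left(76 - 132\right) \left(-2 + \frac{\left(11 + 11\right)^{2}}{2}\right) = - 56 \left(-2 + \frac{22^{2}}{2}\right) = - 56 \left(-2 + \frac{1}{2} \cdot 484\right) = - 56 \left(-2 + 242\right) = \left(-56\right) 240 = -13440$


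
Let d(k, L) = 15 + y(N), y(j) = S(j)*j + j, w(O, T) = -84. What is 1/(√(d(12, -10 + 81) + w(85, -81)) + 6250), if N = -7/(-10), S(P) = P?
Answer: 625000/3906256781 - 10*I*√6781/3906256781 ≈ 0.00016 - 2.1081e-7*I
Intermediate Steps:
N = 7/10 (N = -7*(-⅒) = 7/10 ≈ 0.70000)
y(j) = j + j² (y(j) = j*j + j = j² + j = j + j²)
d(k, L) = 1619/100 (d(k, L) = 15 + 7*(1 + 7/10)/10 = 15 + (7/10)*(17/10) = 15 + 119/100 = 1619/100)
1/(√(d(12, -10 + 81) + w(85, -81)) + 6250) = 1/(√(1619/100 - 84) + 6250) = 1/(√(-6781/100) + 6250) = 1/(I*√6781/10 + 6250) = 1/(6250 + I*√6781/10)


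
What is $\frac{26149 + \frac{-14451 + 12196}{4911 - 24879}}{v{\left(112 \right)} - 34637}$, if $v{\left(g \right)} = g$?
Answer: $- \frac{522145487}{689395200} \approx -0.7574$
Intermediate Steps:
$\frac{26149 + \frac{-14451 + 12196}{4911 - 24879}}{v{\left(112 \right)} - 34637} = \frac{26149 + \frac{-14451 + 12196}{4911 - 24879}}{112 - 34637} = \frac{26149 - \frac{2255}{-19968}}{-34525} = \left(26149 - - \frac{2255}{19968}\right) \left(- \frac{1}{34525}\right) = \left(26149 + \frac{2255}{19968}\right) \left(- \frac{1}{34525}\right) = \frac{522145487}{19968} \left(- \frac{1}{34525}\right) = - \frac{522145487}{689395200}$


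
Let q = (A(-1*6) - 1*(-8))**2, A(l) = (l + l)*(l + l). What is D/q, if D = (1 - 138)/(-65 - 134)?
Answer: 137/4597696 ≈ 2.9798e-5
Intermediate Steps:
A(l) = 4*l**2 (A(l) = (2*l)*(2*l) = 4*l**2)
q = 23104 (q = (4*(-1*6)**2 - 1*(-8))**2 = (4*(-6)**2 + 8)**2 = (4*36 + 8)**2 = (144 + 8)**2 = 152**2 = 23104)
D = 137/199 (D = -137/(-199) = -137*(-1/199) = 137/199 ≈ 0.68844)
D/q = (137/199)/23104 = (137/199)*(1/23104) = 137/4597696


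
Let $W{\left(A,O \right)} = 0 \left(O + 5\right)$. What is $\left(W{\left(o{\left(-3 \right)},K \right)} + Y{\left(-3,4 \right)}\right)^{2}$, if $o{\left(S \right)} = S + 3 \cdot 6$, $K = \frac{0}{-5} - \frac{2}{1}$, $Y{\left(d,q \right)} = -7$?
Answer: $49$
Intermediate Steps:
$K = -2$ ($K = 0 \left(- \frac{1}{5}\right) - 2 = 0 - 2 = -2$)
$o{\left(S \right)} = 18 + S$ ($o{\left(S \right)} = S + 18 = 18 + S$)
$W{\left(A,O \right)} = 0$ ($W{\left(A,O \right)} = 0 \left(5 + O\right) = 0$)
$\left(W{\left(o{\left(-3 \right)},K \right)} + Y{\left(-3,4 \right)}\right)^{2} = \left(0 - 7\right)^{2} = \left(-7\right)^{2} = 49$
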